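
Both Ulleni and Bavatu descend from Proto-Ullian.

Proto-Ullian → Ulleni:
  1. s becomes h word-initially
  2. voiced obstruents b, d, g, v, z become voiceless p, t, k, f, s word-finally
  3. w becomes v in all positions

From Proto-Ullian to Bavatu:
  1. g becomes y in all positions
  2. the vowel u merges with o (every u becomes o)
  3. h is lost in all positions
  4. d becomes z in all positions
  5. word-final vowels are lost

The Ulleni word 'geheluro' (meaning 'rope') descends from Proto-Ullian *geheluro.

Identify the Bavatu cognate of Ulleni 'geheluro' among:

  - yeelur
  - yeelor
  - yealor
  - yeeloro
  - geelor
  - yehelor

Bavatu: start from *geheluro.
  rule 1 (unconditioned shift): geheluro → yeheluro
  rule 2 (vowel merger): yeheluro → yeheloro
  rule 3 (h-loss): yeheloro → yeeloro
  rule 4: no change — yeeloro
  rule 5 (apocope): yeeloro → yeelor
  ⇒ Bavatu yeelor
Only 'yeelor' matches the regular Bavatu development of *geheluro.

yeelor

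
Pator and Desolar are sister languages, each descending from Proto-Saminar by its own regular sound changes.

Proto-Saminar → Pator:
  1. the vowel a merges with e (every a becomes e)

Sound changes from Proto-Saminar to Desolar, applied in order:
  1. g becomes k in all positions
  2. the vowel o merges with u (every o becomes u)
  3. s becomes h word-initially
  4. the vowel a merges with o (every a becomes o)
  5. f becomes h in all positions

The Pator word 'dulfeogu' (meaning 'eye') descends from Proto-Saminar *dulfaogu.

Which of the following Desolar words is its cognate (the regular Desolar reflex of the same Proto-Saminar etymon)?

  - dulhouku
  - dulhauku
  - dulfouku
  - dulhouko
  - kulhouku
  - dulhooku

Desolar: *dulfaogu > dulfaoku > dulfauku > dulfouku > dulhouku  (by unconditioned shift, vowel merger, vowel merger, unconditioned shift)
Only 'dulhouku' matches the regular Desolar development of *dulfaogu.

dulhouku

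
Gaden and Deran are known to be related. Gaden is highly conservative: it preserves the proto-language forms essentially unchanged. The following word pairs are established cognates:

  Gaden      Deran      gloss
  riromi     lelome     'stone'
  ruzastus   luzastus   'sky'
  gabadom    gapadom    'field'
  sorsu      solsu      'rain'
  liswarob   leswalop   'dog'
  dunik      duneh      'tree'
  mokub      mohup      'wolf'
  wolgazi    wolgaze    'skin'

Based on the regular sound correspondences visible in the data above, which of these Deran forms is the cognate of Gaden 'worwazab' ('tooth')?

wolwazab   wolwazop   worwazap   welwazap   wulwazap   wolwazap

wolwazap

sorsu ~ solsu — Gaden r corresponds to Deran l after a vowel, before a consonant other than r, m, n, p, b, f, v.
liswarob ~ leswalop, mokub ~ mohup — Gaden b corresponds to Deran p word-finally.
Applying these to Gaden 'worwazab':
  worwazab → wolwazab   (r→l after a vowel, before a consonant other than r, m, n, p, b, f, v)
  wolwazab → wolwazap   (b→p word-finally)
So the Deran cognate is 'wolwazap'.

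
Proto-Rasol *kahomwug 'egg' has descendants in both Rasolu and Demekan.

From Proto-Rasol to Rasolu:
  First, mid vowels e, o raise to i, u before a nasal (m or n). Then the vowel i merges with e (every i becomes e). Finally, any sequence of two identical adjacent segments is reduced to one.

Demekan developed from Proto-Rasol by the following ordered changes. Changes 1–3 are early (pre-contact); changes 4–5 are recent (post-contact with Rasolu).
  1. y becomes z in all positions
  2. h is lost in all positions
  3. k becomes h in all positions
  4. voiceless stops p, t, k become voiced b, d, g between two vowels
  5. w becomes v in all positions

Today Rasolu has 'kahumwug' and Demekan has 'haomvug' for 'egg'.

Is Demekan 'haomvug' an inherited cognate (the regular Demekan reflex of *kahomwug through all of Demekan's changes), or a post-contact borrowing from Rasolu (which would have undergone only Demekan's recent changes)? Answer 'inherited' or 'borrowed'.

inherited

If inherited, *kahomwug would pass through all of Demekan's changes:
Demekan: *kahomwug > kaomwug > haomwug > haomvug  (by h-loss, unconditioned shift, unconditioned shift)
If borrowed from Rasolu 'kahumwug' after the early changes, it would undergo only the recent ones:
  rule 4 (intervocalic voicing): no change (kahumwug)
  rule 5 (unconditioned shift): kahumwug → kahumvug
  ⇒ as a loan: kahumvug
Demekan 'haomvug' matches the inherited outcome exactly, so it is an inherited cognate, not a loan.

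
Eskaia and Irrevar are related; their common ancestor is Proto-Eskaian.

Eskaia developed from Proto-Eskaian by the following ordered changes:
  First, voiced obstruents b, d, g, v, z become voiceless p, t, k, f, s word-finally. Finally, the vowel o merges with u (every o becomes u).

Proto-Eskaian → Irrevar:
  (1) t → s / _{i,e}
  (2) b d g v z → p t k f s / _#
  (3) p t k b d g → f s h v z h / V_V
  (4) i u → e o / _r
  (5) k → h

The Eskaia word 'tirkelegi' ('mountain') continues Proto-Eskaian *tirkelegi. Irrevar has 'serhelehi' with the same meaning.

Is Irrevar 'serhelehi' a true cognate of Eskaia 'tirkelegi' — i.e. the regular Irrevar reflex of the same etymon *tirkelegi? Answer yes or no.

yes

Derive the expected Irrevar reflex of *tirkelegi:
Irrevar: *tirkelegi > sirkelegi > sirkelehi > serkelehi > serhelehi  (by palatalisation, intervocalic lenition, pre-rhotic lowering, unconditioned shift)
Irrevar 'serhelehi' matches the regular reflex exactly, so the pair is cognate.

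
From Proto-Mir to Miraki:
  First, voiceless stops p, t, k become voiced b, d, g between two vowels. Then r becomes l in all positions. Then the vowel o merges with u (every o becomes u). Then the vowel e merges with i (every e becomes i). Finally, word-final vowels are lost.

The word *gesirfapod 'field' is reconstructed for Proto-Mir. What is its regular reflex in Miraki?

gisilfabud

Miraki: *gesirfapod
  gesirfapod → gesirfabod   [intervocalic voicing]
  gesirfabod → gesilfabod   [unconditioned shift]
  gesilfabod → gesilfabud   [vowel merger]
  gesilfabud → gisilfabud   [vowel merger]
  gisilfabud (rule 5 does not apply)
  giving Miraki gisilfabud.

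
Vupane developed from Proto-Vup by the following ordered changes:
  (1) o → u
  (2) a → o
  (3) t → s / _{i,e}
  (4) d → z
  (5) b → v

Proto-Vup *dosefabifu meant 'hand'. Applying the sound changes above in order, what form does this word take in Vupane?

Vupane: *dosefabifu > dusefabifu > dusefobifu > zusefobifu > zusefovifu  (by vowel merger, vowel merger, unconditioned shift, unconditioned shift)

zusefovifu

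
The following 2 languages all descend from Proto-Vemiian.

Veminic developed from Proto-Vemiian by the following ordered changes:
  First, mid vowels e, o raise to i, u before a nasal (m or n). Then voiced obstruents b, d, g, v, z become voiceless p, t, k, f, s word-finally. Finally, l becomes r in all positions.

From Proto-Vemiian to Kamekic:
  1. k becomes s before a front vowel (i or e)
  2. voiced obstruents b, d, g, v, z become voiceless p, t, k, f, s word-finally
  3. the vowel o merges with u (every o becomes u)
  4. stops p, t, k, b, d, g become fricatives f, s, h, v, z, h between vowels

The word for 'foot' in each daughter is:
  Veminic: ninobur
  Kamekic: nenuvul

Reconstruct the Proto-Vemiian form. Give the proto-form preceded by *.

*nenobul

Position 2: Veminic has i, Kamekic has e. Kamekic preserves e here (none of its changes turn any other segment into e), so the proto-segment is *e.
Position 4: Veminic has o, Kamekic has u. Veminic preserves o here (none of its changes turn any other segment into o), so the proto-segment is *o.
Position 5: Veminic has b, Kamekic has v. Veminic preserves b here (none of its changes turn any other segment into b), so the proto-segment is *b.
Verify the candidate proto-form against each daughter:
Veminic: *nenobul > ninobul > ninobur  (by pre-nasal raising, unconditioned shift)
Kamekic: *nenobul > nenubul > nenuvul  (by vowel merger, intervocalic lenition)
No other proto-form is consistent with every reflex, so the reconstruction is *nenobul.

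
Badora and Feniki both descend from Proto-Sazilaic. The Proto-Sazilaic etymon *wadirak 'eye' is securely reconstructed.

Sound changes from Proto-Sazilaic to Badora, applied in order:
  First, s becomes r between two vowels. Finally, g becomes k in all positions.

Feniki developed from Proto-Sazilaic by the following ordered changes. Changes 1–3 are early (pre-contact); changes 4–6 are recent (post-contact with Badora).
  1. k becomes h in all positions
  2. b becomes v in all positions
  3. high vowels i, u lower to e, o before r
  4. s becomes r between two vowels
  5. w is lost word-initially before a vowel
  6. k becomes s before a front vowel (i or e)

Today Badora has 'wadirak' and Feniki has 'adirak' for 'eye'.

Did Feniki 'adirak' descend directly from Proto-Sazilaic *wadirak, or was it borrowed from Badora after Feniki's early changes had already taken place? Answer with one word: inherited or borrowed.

borrowed

If inherited, *wadirak would pass through all of Feniki's changes:
Feniki: start from *wadirak.
  rule 1 (unconditioned shift): wadirak → wadirah
  rule 2: no change — wadirah
  rule 3 (pre-rhotic lowering): wadirah → waderah
  rule 4: no change — waderah
  rule 5 (glide loss): waderah → aderah
  rule 6: no change — aderah
  ⇒ Feniki aderah
If borrowed from Badora 'wadirak' after the early changes, it would undergo only the recent ones:
  rule 4 (rhotacism): no change (wadirak)
  rule 5 (glide loss): wadirak → adirak
  rule 6 (palatalisation): no change (adirak)
  ⇒ as a loan: adirak
Feniki 'adirak' matches the loan outcome 'adirak', not the inherited 'aderah' — it skipped the early Feniki changes, so it was borrowed from Badora.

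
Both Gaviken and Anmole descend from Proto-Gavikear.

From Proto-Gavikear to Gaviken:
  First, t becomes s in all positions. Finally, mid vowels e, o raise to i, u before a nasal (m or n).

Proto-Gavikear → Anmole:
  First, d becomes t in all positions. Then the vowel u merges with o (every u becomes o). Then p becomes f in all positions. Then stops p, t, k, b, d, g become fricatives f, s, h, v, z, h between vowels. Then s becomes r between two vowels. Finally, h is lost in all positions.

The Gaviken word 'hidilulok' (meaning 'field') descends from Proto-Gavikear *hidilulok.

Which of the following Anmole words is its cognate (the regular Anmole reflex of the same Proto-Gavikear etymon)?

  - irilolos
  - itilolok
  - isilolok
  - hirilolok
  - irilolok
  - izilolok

Anmole: *hidilulok
  hidilulok → hitilulok   [unconditioned shift]
  hitilulok → hitilolok   [vowel merger]
  hitilolok (rule 3 does not apply)
  hitilolok → hisilolok   [intervocalic lenition]
  hisilolok → hirilolok   [rhotacism]
  hirilolok → irilolok   [h-loss]
  giving Anmole irilolok.
The other candidates each miss or misapply at least one Anmole change.

irilolok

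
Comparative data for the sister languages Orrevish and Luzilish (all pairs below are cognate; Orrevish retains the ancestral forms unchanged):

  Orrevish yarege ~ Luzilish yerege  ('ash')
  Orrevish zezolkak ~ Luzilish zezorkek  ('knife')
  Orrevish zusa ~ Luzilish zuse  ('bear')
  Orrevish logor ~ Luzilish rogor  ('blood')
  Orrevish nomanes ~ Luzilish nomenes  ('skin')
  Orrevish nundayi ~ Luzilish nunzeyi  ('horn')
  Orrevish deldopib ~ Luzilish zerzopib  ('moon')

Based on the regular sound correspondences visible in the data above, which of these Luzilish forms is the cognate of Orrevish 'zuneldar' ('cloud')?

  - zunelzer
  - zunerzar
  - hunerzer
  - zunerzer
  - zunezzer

zunerzer

zezolkak ~ zezorkek, deldopib ~ zerzopib — Orrevish l corresponds to Luzilish r after a vowel, before a consonant other than r, m, n, p, b, f, v.
nundayi ~ nunzeyi — Orrevish d corresponds to Luzilish z after a consonant, before a back vowel.
yarege ~ yerege — Orrevish a corresponds to Luzilish e after a consonant, before r.
Applying these to Orrevish 'zuneldar':
  zuneldar → zunerdar   (l→r after a vowel, before a consonant other than r, m, n, p, b, f, v)
  zunerdar → zunerzar   (d→z after a consonant, before a back vowel)
  zunerzar → zunerzer   (a→e after a consonant, before r)
So the Luzilish cognate is 'zunerzer'.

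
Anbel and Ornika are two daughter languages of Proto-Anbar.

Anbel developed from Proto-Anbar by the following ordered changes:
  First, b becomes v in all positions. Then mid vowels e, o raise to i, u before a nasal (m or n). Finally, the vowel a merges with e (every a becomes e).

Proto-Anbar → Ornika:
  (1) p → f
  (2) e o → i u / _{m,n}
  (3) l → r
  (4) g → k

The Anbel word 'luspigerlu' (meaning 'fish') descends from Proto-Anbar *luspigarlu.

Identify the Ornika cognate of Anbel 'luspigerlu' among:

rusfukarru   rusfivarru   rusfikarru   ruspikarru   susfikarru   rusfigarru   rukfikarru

Ornika: *luspigarlu
  luspigarlu → lusfigarlu   [unconditioned shift]
  lusfigarlu (rule 2 does not apply)
  lusfigarlu → rusfigarru   [unconditioned shift]
  rusfigarru → rusfikarru   [unconditioned shift]
  giving Ornika rusfikarru.
The other candidates each miss or misapply at least one Ornika change.

rusfikarru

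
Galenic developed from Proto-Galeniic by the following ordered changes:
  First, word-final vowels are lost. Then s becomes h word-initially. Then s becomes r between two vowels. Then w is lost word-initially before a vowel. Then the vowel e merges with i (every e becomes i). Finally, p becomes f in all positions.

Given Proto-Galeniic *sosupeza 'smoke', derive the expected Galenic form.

Galenic: start from *sosupeza.
  rule 1 (apocope): sosupeza → sosupez
  rule 2 (debuccalisation): sosupez → hosupez
  rule 3 (rhotacism): hosupez → horupez
  rule 4: no change — horupez
  rule 5 (vowel merger): horupez → horupiz
  rule 6 (unconditioned shift): horupiz → horufiz
  ⇒ Galenic horufiz

horufiz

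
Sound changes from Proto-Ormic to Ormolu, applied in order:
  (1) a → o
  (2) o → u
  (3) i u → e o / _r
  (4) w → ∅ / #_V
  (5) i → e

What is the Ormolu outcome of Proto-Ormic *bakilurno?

bukelornu

Ormolu: start from *bakilurno.
  rule 1 (vowel merger): bakilurno → bokilurno
  rule 2 (vowel merger): bokilurno → bukilurnu
  rule 3 (pre-rhotic lowering): bukilurnu → bukilornu
  rule 4: no change — bukilornu
  rule 5 (vowel merger): bukilornu → bukelornu
  ⇒ Ormolu bukelornu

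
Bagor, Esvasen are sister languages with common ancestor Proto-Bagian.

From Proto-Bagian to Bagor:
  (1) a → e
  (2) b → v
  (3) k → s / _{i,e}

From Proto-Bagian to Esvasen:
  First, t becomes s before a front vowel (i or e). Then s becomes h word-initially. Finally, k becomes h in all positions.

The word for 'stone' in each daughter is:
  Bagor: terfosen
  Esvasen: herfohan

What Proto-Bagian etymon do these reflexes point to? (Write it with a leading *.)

Position 6: Bagor has s, Esvasen has h. Taking the neighbouring segments as reconstructed: Bagor s could go back to *k or *s; Esvasen h could go back to *k or *h — the one source consistent with every daughter is *k.
Position 7: Bagor has e, Esvasen has a. Esvasen preserves a here (none of its changes turn any other segment into a), so the proto-segment is *a.
Position 1: Bagor has t, Esvasen has h. Bagor preserves t here (none of its changes turn any other segment into t), so the proto-segment is *t.
This points to *terfokan. Verify forward in each daughter:
Bagor: *terfokan > terfoken > terfosen  (by vowel merger, palatalisation)
Esvasen: *terfokan > serfokan > herfokan > herfohan  (by palatalisation, debuccalisation, unconditioned shift)
No other proto-form is consistent with every reflex, so the reconstruction is *terfokan.

*terfokan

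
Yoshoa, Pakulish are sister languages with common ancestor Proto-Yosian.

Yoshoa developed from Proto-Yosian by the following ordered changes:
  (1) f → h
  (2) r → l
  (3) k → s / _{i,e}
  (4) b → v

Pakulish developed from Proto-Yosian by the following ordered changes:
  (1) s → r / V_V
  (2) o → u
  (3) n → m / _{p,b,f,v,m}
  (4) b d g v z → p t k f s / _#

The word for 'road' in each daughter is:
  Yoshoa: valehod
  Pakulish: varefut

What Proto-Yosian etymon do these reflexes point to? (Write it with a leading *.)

*varefod

Position 5: Yoshoa has h, Pakulish has f. Taking the neighbouring segments as reconstructed: Yoshoa h could go back to *f or *h; Pakulish f can only go back to *f — the one source consistent with every daughter is *f.
Position 7: Yoshoa has d, Pakulish has t. Yoshoa preserves d here (none of its changes turn any other segment into d), so the proto-segment is *d.
Continuing position by position gives *varefod; check it forward:
Yoshoa: *varefod
  varefod → varehod   [unconditioned shift]
  varehod → valehod   [unconditioned shift]
  valehod (rule 3 does not apply)
  valehod (rule 4 does not apply)
  giving Yoshoa valehod.
Pakulish: start from *varefod.
  rule 1: no change — varefod
  rule 2 (vowel merger): varefod → varefud
  rule 3: no change — varefud
  rule 4 (final devoicing): varefud → varefut
  ⇒ Pakulish varefut
No other proto-form is consistent with every reflex, so the reconstruction is *varefod.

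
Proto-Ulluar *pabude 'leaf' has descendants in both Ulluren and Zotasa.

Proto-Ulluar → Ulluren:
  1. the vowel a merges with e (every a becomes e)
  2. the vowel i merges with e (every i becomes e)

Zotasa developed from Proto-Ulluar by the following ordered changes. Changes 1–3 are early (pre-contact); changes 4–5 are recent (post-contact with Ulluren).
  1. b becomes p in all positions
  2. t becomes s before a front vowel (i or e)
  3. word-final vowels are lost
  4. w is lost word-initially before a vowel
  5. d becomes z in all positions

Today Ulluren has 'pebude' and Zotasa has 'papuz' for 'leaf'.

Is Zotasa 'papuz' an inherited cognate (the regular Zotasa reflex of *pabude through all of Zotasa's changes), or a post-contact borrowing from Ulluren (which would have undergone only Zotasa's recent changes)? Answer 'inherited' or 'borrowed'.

If inherited, *pabude would pass through all of Zotasa's changes:
Zotasa: *pabude
  pabude → papude   [unconditioned shift]
  papude (rule 2 does not apply)
  papude → papud   [apocope]
  papud (rule 4 does not apply)
  papud → papuz   [unconditioned shift]
  giving Zotasa papuz.
If borrowed from Ulluren 'pebude' after the early changes, it would undergo only the recent ones:
  rule 4 (glide loss): no change (pebude)
  rule 5 (unconditioned shift): pebude → pebuze
  ⇒ as a loan: pebuze
Zotasa 'papuz' matches the inherited outcome exactly, so it is an inherited cognate, not a loan.

inherited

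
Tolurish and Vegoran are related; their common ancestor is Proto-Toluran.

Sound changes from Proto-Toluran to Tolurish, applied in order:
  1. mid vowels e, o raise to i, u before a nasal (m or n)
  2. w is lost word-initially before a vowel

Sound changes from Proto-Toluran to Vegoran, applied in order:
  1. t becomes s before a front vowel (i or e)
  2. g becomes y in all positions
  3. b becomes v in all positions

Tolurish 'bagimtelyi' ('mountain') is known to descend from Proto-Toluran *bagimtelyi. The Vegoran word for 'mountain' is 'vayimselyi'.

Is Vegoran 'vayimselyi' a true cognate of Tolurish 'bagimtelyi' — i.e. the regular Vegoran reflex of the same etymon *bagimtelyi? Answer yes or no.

Derive the expected Vegoran reflex of *bagimtelyi:
Vegoran: *bagimtelyi
  bagimtelyi → bagimselyi   [palatalisation]
  bagimselyi → bayimselyi   [unconditioned shift]
  bayimselyi → vayimselyi   [unconditioned shift]
  giving Vegoran vayimselyi.
Vegoran 'vayimselyi' matches the regular reflex exactly, so the pair is cognate.

yes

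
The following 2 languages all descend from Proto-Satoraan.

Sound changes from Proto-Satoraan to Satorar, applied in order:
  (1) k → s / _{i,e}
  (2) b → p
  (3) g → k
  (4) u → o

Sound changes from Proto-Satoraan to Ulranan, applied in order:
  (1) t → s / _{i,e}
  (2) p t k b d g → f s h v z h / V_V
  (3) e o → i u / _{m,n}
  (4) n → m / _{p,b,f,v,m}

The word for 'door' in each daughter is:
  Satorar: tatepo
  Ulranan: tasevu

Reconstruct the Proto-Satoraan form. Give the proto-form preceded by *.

*tatebu

Position 3: Satorar has t, Ulranan has s. Satorar preserves t here (none of its changes turn any other segment into t), so the proto-segment is *t.
Position 6: Satorar has o, Ulranan has u. Taking the neighbouring segments as reconstructed: Satorar o could go back to *o or *u; Ulranan u can only go back to *u — the one source consistent with every daughter is *u.
Continuing position by position gives *tatebu; check it forward:
Satorar: *tatebu > tatepu > tatepo  (by unconditioned shift, vowel merger)
Ulranan: *tatebu
  tatebu → tasebu   [palatalisation]
  tasebu → tasevu   [intervocalic lenition]
  tasevu (rule 3 does not apply)
  tasevu (rule 4 does not apply)
  giving Ulranan tasevu.
Only *tatebu yields all of Satorar tatepo, Ulranan tasevu.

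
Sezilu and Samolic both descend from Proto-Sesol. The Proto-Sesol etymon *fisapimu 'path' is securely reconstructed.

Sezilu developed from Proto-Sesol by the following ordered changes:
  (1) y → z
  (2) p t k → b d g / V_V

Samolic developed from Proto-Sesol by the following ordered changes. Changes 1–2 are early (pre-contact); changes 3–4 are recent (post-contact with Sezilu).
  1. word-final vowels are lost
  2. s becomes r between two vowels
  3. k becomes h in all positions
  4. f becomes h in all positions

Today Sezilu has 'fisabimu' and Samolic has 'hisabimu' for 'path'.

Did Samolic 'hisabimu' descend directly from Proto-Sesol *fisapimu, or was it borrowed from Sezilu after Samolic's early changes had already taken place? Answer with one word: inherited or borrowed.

borrowed

If inherited, *fisapimu would pass through all of Samolic's changes:
Samolic: start from *fisapimu.
  rule 1 (apocope): fisapimu → fisapim
  rule 2 (rhotacism): fisapim → firapim
  rule 3: no change — firapim
  rule 4 (unconditioned shift): firapim → hirapim
  ⇒ Samolic hirapim
If borrowed from Sezilu 'fisabimu' after the early changes, it would undergo only the recent ones:
  rule 3 (unconditioned shift): no change (fisabimu)
  rule 4 (unconditioned shift): fisabimu → hisabimu
  ⇒ as a loan: hisabimu
Samolic 'hisabimu' matches the loan outcome 'hisabimu', not the inherited 'hirapim' — it skipped the early Samolic changes, so it was borrowed from Sezilu.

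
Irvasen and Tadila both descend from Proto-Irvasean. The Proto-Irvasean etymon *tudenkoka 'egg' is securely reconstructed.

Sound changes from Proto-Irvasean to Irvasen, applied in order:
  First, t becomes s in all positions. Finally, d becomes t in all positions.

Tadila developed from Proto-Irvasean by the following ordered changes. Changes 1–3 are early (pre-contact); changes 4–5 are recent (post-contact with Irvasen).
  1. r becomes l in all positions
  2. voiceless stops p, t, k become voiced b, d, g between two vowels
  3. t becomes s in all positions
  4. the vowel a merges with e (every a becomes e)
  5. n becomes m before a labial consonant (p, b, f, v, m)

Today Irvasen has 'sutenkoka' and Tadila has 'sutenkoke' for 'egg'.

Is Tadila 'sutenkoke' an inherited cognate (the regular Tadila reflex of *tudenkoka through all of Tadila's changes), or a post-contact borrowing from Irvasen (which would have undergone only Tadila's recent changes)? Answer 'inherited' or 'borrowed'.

borrowed

If inherited, *tudenkoka would pass through all of Tadila's changes:
Tadila: *tudenkoka
  tudenkoka (rule 1 does not apply)
  tudenkoka → tudenkoga   [intervocalic voicing]
  tudenkoga → sudenkoga   [unconditioned shift]
  sudenkoga → sudenkoge   [vowel merger]
  sudenkoge (rule 5 does not apply)
  giving Tadila sudenkoge.
If borrowed from Irvasen 'sutenkoka' after the early changes, it would undergo only the recent ones:
  rule 4 (vowel merger): sutenkoka → sutenkoke
  rule 5 (nasal place assimilation): no change (sutenkoke)
  ⇒ as a loan: sutenkoke
Tadila 'sutenkoke' matches the loan outcome 'sutenkoke', not the inherited 'sudenkoge' — it skipped the early Tadila changes, so it was borrowed from Irvasen.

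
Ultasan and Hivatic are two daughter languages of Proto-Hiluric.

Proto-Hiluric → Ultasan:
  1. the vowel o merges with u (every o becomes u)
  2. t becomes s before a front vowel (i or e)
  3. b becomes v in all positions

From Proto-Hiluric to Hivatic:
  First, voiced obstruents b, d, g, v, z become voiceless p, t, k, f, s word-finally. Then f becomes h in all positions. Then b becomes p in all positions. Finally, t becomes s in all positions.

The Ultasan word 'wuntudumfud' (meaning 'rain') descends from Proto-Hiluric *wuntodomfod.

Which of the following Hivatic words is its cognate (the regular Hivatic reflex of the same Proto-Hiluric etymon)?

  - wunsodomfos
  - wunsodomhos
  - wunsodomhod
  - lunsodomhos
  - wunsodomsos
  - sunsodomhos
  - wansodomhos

Hivatic: start from *wuntodomfod.
  rule 1 (final devoicing): wuntodomfod → wuntodomfot
  rule 2 (unconditioned shift): wuntodomfot → wuntodomhot
  rule 3: no change — wuntodomhot
  rule 4 (unconditioned shift): wuntodomhot → wunsodomhos
  ⇒ Hivatic wunsodomhos
Only 'wunsodomhos' matches the regular Hivatic development of *wuntodomfod.

wunsodomhos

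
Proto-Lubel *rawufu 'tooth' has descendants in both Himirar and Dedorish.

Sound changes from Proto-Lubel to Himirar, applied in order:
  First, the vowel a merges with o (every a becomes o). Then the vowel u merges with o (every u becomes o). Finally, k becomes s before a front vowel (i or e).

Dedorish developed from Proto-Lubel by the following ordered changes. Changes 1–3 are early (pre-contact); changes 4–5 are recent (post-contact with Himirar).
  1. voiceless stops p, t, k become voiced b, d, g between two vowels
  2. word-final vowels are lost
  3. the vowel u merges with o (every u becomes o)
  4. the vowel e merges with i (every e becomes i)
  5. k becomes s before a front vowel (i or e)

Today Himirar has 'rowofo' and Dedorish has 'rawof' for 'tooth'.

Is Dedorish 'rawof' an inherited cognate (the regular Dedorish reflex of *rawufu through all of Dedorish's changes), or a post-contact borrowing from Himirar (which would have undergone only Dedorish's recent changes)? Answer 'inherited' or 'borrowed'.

If inherited, *rawufu would pass through all of Dedorish's changes:
Dedorish: *rawufu
  rawufu (rule 1 does not apply)
  rawufu → rawuf   [apocope]
  rawuf → rawof   [vowel merger]
  rawof (rule 4 does not apply)
  rawof (rule 5 does not apply)
  giving Dedorish rawof.
If borrowed from Himirar 'rowofo' after the early changes, it would undergo only the recent ones:
  rule 4 (vowel merger): no change (rowofo)
  rule 5 (palatalisation): no change (rowofo)
  ⇒ as a loan: rowofo
Dedorish 'rawof' matches the inherited outcome exactly, so it is an inherited cognate, not a loan.

inherited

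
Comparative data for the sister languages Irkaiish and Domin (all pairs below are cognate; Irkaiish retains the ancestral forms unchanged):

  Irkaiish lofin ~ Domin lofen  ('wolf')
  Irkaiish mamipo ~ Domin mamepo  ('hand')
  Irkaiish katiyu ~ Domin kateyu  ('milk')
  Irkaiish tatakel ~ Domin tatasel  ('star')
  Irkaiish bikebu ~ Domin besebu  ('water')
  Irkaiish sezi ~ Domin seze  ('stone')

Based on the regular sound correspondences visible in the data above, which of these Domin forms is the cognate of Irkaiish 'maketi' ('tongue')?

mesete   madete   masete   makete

masete

tatakel ~ tatasel, bikebu ~ besebu — Irkaiish k corresponds to Domin s between vowels (before a front vowel).
sezi ~ seze — Irkaiish i corresponds to Domin e word-finally.
Applying these to Irkaiish 'maketi':
  maketi → maseti   (k→s between vowels (before a front vowel))
  maseti → masete   (i→e word-finally)
So the Domin cognate is 'masete'.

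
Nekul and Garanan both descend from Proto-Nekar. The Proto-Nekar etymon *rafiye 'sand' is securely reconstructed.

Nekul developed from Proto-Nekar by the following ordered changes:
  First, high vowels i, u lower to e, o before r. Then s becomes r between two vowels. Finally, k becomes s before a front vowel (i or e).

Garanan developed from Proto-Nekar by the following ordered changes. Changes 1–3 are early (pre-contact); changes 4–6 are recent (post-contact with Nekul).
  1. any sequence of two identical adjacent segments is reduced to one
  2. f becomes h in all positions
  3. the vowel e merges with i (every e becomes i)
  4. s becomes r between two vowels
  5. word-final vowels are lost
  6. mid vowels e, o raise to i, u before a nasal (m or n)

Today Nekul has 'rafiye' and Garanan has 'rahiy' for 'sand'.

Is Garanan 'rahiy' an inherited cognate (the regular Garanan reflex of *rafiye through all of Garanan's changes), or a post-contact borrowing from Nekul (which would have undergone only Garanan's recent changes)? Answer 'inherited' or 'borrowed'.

inherited

If inherited, *rafiye would pass through all of Garanan's changes:
Garanan: start from *rafiye.
  rule 1: no change — rafiye
  rule 2 (unconditioned shift): rafiye → rahiye
  rule 3 (vowel merger): rahiye → rahiyi
  rule 4: no change — rahiyi
  rule 5 (apocope): rahiyi → rahiy
  rule 6: no change — rahiy
  ⇒ Garanan rahiy
If borrowed from Nekul 'rafiye' after the early changes, it would undergo only the recent ones:
  rule 4 (rhotacism): no change (rafiye)
  rule 5 (apocope): rafiye → rafiy
  rule 6 (pre-nasal raising): no change (rafiy)
  ⇒ as a loan: rafiy
Garanan 'rahiy' matches the inherited outcome exactly, so it is an inherited cognate, not a loan.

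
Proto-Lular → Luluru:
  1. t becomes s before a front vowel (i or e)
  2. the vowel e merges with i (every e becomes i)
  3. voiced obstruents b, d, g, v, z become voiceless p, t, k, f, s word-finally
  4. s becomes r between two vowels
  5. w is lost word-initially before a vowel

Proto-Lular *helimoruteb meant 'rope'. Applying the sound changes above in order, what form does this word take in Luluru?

hilimorurip

Luluru: *helimoruteb
  helimoruteb → helimoruseb   [palatalisation]
  helimoruseb → hilimorusib   [vowel merger]
  hilimorusib → hilimorusip   [final devoicing]
  hilimorusip → hilimorurip   [rhotacism]
  hilimorurip (rule 5 does not apply)
  giving Luluru hilimorurip.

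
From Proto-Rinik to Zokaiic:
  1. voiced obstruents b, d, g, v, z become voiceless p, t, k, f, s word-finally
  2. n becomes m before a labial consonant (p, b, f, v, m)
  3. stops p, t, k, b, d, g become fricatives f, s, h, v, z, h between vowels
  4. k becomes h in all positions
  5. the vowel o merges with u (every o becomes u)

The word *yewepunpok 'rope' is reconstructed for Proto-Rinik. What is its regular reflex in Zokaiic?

Zokaiic: *yewepunpok > yewepumpok > yewefumpok > yewefumpoh > yewefumpuh  (by nasal place assimilation, intervocalic lenition, unconditioned shift, vowel merger)

yewefumpuh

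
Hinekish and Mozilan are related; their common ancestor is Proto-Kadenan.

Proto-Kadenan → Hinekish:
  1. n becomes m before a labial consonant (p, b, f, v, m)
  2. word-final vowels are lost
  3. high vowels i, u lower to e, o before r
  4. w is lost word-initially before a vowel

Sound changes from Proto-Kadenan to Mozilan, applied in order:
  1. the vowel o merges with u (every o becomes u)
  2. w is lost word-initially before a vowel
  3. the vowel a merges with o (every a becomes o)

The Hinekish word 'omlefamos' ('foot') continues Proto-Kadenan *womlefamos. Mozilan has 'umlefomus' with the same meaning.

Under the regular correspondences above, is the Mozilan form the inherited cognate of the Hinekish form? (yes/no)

Derive the expected Mozilan reflex of *womlefamos:
Mozilan: start from *womlefamos.
  rule 1 (vowel merger): womlefamos → wumlefamus
  rule 2 (glide loss): wumlefamus → umlefamus
  rule 3 (vowel merger): umlefamus → umlefomus
  ⇒ Mozilan umlefomus
Mozilan 'umlefomus' matches the regular reflex exactly, so the pair is cognate.

yes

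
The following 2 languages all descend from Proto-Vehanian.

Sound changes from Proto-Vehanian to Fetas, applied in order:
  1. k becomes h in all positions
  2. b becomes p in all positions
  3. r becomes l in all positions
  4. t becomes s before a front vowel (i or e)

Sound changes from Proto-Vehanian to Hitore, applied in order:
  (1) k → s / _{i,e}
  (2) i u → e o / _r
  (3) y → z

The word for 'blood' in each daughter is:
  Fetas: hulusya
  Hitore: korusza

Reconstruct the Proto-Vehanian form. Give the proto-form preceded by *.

*kurusya

Position 6: Fetas has y, Hitore has z. Fetas preserves y here (none of its changes turn any other segment into y), so the proto-segment is *y.
Position 1: Fetas has h, Hitore has k. Hitore preserves k here (none of its changes turn any other segment into k), so the proto-segment is *k.
Position 3: Fetas has l, Hitore has r. Hitore preserves r here (none of its changes turn any other segment into r), so the proto-segment is *r.
Continuing position by position gives *kurusya; check it forward:
Fetas: *kurusya > hurusya > hulusya  (by unconditioned shift, unconditioned shift)
Hitore: start from *kurusya.
  rule 1: no change — kurusya
  rule 2 (pre-rhotic lowering): kurusya → korusya
  rule 3 (unconditioned shift): korusya → korusza
  ⇒ Hitore korusza
Only *kurusya yields all of Fetas hulusya, Hitore korusza.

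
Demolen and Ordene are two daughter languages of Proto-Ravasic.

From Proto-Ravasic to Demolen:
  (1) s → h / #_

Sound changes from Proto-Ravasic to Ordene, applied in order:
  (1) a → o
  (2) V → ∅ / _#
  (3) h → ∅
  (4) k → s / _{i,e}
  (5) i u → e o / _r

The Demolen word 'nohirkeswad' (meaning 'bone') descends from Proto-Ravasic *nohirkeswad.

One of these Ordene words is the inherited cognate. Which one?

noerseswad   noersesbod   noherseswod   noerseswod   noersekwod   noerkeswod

Ordene: *nohirkeswad
  nohirkeswad → nohirkeswod   [vowel merger]
  nohirkeswod (rule 2 does not apply)
  nohirkeswod → noirkeswod   [h-loss]
  noirkeswod → noirseswod   [palatalisation]
  noirseswod → noerseswod   [pre-rhotic lowering]
  giving Ordene noerseswod.
The other candidates each miss or misapply at least one Ordene change.

noerseswod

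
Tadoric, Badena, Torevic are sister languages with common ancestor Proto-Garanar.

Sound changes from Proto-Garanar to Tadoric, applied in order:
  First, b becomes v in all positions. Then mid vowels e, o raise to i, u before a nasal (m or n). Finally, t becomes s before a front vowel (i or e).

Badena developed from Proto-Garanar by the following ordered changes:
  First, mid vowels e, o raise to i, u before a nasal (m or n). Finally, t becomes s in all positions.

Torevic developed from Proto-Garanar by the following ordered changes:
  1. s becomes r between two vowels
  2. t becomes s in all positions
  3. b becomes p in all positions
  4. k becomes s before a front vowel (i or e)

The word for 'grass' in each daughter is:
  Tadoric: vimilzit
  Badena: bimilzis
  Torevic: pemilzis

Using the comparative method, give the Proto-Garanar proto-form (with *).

Position 1: Tadoric has v, Badena has b, Torevic has p. Badena preserves b here (none of its changes turn any other segment into b), so the proto-segment is *b.
Position 2: Tadoric has i, Badena has i, Torevic has e. Torevic preserves e here (none of its changes turn any other segment into e), so the proto-segment is *e.
Position 8: Tadoric has t, Badena has s, Torevic has s. Tadoric preserves t here (none of its changes turn any other segment into t), so the proto-segment is *t.
Continuing position by position gives *bemilzit; check it forward:
Tadoric: *bemilzit > vemilzit > vimilzit  (by unconditioned shift, pre-nasal raising)
Badena: start from *bemilzit.
  rule 1 (pre-nasal raising): bemilzit → bimilzit
  rule 2 (unconditioned shift): bimilzit → bimilzis
  ⇒ Badena bimilzis
Torevic: *bemilzit
  bemilzit (rule 1 does not apply)
  bemilzit → bemilzis   [unconditioned shift]
  bemilzis → pemilzis   [unconditioned shift]
  pemilzis (rule 4 does not apply)
  giving Torevic pemilzis.
Only *bemilzit yields all of Tadoric vimilzit, Badena bimilzis, Torevic pemilzis.

*bemilzit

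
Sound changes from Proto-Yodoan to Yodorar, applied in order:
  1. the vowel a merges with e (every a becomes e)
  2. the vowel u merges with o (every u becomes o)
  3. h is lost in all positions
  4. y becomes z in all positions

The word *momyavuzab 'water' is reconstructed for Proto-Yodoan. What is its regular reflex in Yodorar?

momzevozeb

Yodorar: *momyavuzab > momyevuzeb > momyevozeb > momzevozeb  (by vowel merger, vowel merger, unconditioned shift)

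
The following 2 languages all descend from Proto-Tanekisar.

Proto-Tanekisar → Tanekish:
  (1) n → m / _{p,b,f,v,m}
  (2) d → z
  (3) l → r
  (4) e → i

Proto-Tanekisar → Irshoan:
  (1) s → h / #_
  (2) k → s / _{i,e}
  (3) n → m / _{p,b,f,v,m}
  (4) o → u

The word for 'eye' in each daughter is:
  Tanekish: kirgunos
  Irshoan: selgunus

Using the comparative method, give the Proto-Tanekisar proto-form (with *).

*kelgunos

Position 2: Tanekish has i, Irshoan has e. Irshoan preserves e here (none of its changes turn any other segment into e), so the proto-segment is *e.
Position 7: Tanekish has o, Irshoan has u. Tanekish preserves o here (none of its changes turn any other segment into o), so the proto-segment is *o.
This points to *kelgunos. Verify forward in each daughter:
Tanekish: *kelgunos
  kelgunos (rule 1 does not apply)
  kelgunos (rule 2 does not apply)
  kelgunos → kergunos   [unconditioned shift]
  kergunos → kirgunos   [vowel merger]
  giving Tanekish kirgunos.
Irshoan: *kelgunos
  kelgunos (rule 1 does not apply)
  kelgunos → selgunos   [palatalisation]
  selgunos (rule 3 does not apply)
  selgunos → selgunus   [vowel merger]
  giving Irshoan selgunus.
No other proto-form is consistent with every reflex, so the reconstruction is *kelgunos.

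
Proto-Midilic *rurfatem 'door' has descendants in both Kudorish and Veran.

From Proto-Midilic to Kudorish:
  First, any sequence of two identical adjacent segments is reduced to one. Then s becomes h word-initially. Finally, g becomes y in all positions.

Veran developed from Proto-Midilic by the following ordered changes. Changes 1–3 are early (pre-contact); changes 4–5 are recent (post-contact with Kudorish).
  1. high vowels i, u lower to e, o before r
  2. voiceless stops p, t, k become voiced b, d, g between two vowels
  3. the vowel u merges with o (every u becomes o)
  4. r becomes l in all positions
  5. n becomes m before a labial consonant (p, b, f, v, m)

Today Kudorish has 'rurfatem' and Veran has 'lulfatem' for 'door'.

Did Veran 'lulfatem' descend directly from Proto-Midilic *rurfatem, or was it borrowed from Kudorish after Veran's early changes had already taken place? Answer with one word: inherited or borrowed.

If inherited, *rurfatem would pass through all of Veran's changes:
Veran: *rurfatem > rorfatem > rorfadem > lolfadem  (by pre-rhotic lowering, intervocalic voicing, unconditioned shift)
If borrowed from Kudorish 'rurfatem' after the early changes, it would undergo only the recent ones:
  rule 4 (unconditioned shift): rurfatem → lulfatem
  rule 5 (nasal place assimilation): no change (lulfatem)
  ⇒ as a loan: lulfatem
Veran 'lulfatem' matches the loan outcome 'lulfatem', not the inherited 'lolfadem' — it skipped the early Veran changes, so it was borrowed from Kudorish.

borrowed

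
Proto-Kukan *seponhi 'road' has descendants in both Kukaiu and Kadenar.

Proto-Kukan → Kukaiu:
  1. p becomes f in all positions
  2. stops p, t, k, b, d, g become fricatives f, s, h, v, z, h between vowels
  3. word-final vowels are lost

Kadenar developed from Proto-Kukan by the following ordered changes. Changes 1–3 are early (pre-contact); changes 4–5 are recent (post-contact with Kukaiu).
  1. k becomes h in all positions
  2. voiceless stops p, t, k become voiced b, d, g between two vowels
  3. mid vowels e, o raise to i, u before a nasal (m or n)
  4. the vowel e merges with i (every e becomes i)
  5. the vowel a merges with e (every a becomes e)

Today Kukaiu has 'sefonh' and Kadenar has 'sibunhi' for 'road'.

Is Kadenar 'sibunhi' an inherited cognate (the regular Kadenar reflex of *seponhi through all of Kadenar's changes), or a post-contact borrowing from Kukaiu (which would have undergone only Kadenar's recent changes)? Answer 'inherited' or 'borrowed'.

inherited

If inherited, *seponhi would pass through all of Kadenar's changes:
Kadenar: *seponhi
  seponhi (rule 1 does not apply)
  seponhi → sebonhi   [intervocalic voicing]
  sebonhi → sebunhi   [pre-nasal raising]
  sebunhi → sibunhi   [vowel merger]
  sibunhi (rule 5 does not apply)
  giving Kadenar sibunhi.
If borrowed from Kukaiu 'sefonh' after the early changes, it would undergo only the recent ones:
  rule 4 (vowel merger): sefonh → sifonh
  rule 5 (vowel merger): no change (sifonh)
  ⇒ as a loan: sifonh
Kadenar 'sibunhi' matches the inherited outcome exactly, so it is an inherited cognate, not a loan.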